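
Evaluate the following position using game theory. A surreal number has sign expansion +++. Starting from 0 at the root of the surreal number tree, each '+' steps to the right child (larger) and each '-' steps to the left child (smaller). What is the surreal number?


Sign expansion: +++
Rule: track bounds (lo, hi), initially (-inf, +inf). On '+', the current value becomes lo and we move to the simplest number in (value, hi): value + 1 if hi = +inf, otherwise the midpoint (value + hi)/2. On '-', the current value becomes hi and we move to value - 1 if lo = -inf, otherwise the midpoint (lo + value)/2.
Start at 0.
Step 1: sign = +, move right. Bounds: (0, +inf). Value = 1
Step 2: sign = +, move right. Bounds: (1, +inf). Value = 2
Step 3: sign = +, move right. Bounds: (2, +inf). Value = 3
The surreal number with sign expansion +++ is 3.

3


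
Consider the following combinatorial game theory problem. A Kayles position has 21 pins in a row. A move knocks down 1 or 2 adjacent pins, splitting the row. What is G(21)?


Kayles: a move removes 1 or 2 adjacent pins from a contiguous row.
Removing pins from a row of k leaves two independent rows (a, b) with a + b = k - 1 (one pin) or a + b = k - 2 (two pins); an end removal gives a = 0.
By Sprague-Grundy, G(k) = mex{ G(a) XOR G(b) } over all these splits. G(0) = 0.
G(1): splits (0,0):0^0=0 -> mex({0}) = 1
G(2): splits (0,1):0^1=1 (0,0):0^0=0 -> mex({0, 1}) = 2
G(3): splits (0,2):0^2=2 (1,1):1^1=0 (0,1):0^1=1 -> mex({0, 1, 2}) = 3
G(4): splits (0,3):0^3=3 (1,2):1^2=3 (0,2):0^2=2 (1,1):1^1=0 -> mex({0, 2, 3}) = 1
G(5): splits (0,4):0^1=1 (1,3):1^3=2 (2,2):2^2=0 (0,3):0^3=3 (1,2):1^2=3 -> mex({0, 1, 2, 3}) = 4
G(6) = mex({0, 1, 2, 4}) = 3
G(7) = mex({0, 1, 3, 4, 5}) = 2
G(8) = mex({0, 2, 3, 5, 6}) = 1
G(9) = mex({0, 1, 2, 3, 6, 7}) = 4
G(10) = mex({0, 1, 3, 4, 5, 7}) = 2
G(11) = mex({0, 1, 2, 3, 4, 5}) = 6
G(12) = mex({0, 1, 2, 3, 5, 6, 7}) = 4
G(13) = mex({0, 2, 3, 4, 6, 7}) = 1
G(14) = mex({0, 1, 4, 5, 6, 7}) = 2
G(15) = mex({0, 1, 2, 3, 4, 5, 6}) = 7
G(16) = mex({0, 2, 3, 5, 6, 7}) = 1
G(17) = mex({0, 1, 2, 3, 5, 6, 7}) = 4
G(18) = mex({0, 1, 2, 4, 5, 6}) = 3
G(19) = mex({0, 1, 3, 4, 5, 7}) = 2
G(20) = mex({0, 2, 3, 4, 5, 6, 7}) = 1
G(21) = mex({0, 1, 2, 3, 5, 6, 7}) = 4
Therefore G(21) = 4.

4


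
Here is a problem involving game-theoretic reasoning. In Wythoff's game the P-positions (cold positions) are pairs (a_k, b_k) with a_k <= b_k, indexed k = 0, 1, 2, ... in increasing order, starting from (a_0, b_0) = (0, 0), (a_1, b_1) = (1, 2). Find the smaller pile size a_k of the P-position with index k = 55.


By Wythoff's theorem, a_k = floor(k * phi) and b_k = floor(k * phi^2) = a_k + k, where phi = (1 + sqrt(5))/2 is the golden ratio.
phi = (1 + sqrt(5))/2 = 1.618034
k = 55
k * phi = 55 * 1.618034 = 88.991869
a_55 = floor(k * phi) = 88

88


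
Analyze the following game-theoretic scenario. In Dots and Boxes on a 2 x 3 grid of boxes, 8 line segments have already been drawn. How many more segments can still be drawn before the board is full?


Grid: 2 x 3 boxes, i.e. 3 rows and 4 columns of dots.
Horizontal edges: (rows + 1) * cols = 3 * 3 = 9
Vertical edges: rows * (cols + 1) = 2 * 4 = 8
Total edges: 9 + 8 = 17
Edges drawn: 8
Remaining: 17 - 8 = 9

9


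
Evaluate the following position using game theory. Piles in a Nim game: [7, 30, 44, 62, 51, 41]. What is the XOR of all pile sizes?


We need the XOR (exclusive or) of all pile sizes.
After XOR-ing pile 1 (size 7): 0 XOR 7 = 7
After XOR-ing pile 2 (size 30): 7 XOR 30 = 25
After XOR-ing pile 3 (size 44): 25 XOR 44 = 53
After XOR-ing pile 4 (size 62): 53 XOR 62 = 11
After XOR-ing pile 5 (size 51): 11 XOR 51 = 56
After XOR-ing pile 6 (size 41): 56 XOR 41 = 17
The Nim-value of this position is 17.

17


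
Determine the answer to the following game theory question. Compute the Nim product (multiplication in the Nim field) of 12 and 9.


Nim multiplication is bilinear over XOR: (u XOR v) * w = (u*w) XOR (v*w).
So we split each operand into its bit components and XOR the pairwise Nim products.
12 = 4 + 8 (as XOR of powers of 2).
9 = 1 + 8 (as XOR of powers of 2).
Using the standard Nim-product table on single bits:
  2*2 = 3,   2*4 = 8,   2*8 = 12,
  4*4 = 6,   4*8 = 11,  8*8 = 13,
and  1*x = x (identity), k*l = l*k (commutative).
Pairwise Nim products:
  4 * 1 = 4
  4 * 8 = 11
  8 * 1 = 8
  8 * 8 = 13
XOR them: 4 XOR 11 XOR 8 XOR 13 = 10.
Result: 12 * 9 = 10 (in Nim).

10


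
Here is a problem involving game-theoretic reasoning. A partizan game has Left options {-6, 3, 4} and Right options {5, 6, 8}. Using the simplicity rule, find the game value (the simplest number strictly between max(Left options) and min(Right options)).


Left options: {-6, 3, 4}, max = 4
Right options: {5, 6, 8}, min = 5
All options are numbers and max(Left) < min(Right), so by the simplicity theorem the value is the simplest (earliest-born) number strictly between 4 and 5.
No integer lies strictly between 4 and 5, so the value is the dyadic rational m/2^k in the interval with the smallest k (then m odd); search k = 1, 2, ...:
Denominator 2: 9/2 lies strictly between 4 and 5 -- found.
The simplest number in the interval is 9/2.
Game value = 9/2

9/2


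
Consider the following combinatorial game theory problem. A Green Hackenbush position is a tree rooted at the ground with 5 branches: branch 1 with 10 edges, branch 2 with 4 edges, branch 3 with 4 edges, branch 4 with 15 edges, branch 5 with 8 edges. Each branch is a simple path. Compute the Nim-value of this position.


The tree has 5 branches from the ground vertex.
In Green Hackenbush, the Nim-value of a simple path of length k is k.
Branch 1: length 10, Nim-value = 10
Branch 2: length 4, Nim-value = 4
Branch 3: length 4, Nim-value = 4
Branch 4: length 15, Nim-value = 15
Branch 5: length 8, Nim-value = 8
Total Nim-value = XOR of all branch values:
0 XOR 10 = 10
10 XOR 4 = 14
14 XOR 4 = 10
10 XOR 15 = 5
5 XOR 8 = 13
Nim-value of the tree = 13

13


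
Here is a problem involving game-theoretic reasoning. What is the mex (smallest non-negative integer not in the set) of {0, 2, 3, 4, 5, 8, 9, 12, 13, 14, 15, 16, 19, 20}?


Set = {0, 2, 3, 4, 5, 8, 9, 12, 13, 14, 15, 16, 19, 20}
0 is in the set.
1 is NOT in the set. This is the mex.
mex = 1

1


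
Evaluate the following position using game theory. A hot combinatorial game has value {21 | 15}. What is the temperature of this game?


The game is {21 | 15}, a switch {a | b} with numbers a > b.
Cooling {a | b} by t gives {a - t | b + t}, which stops being hot when a - t = b + t, i.e. at t = (a - b)/2. So the temperature of a switch is (a - b)/2.
Temperature = (Left option - Right option) / 2
= (21 - (15)) / 2
= 6 / 2
= 3

3


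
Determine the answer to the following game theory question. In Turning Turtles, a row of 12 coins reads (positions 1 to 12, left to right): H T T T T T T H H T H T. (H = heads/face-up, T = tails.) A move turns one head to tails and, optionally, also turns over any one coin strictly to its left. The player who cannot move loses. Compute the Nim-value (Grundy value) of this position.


Coins: H T T T T T T H H T H T
Key fact: a single head at position k behaves exactly like a Nim heap of size k (turning it to T and optionally flipping a coin at j < k corresponds to moving the heap from k to j, or to 0), and heads combine as a disjunctive sum (two heads at the same place would cancel, matching j XOR j = 0). So the Nim-value is the XOR of the 1-indexed positions of the heads.
Face-up positions (1-indexed): [1, 8, 9, 11]
XOR 0 with 1: 0 XOR 1 = 1
XOR 1 with 8: 1 XOR 8 = 9
XOR 9 with 9: 9 XOR 9 = 0
XOR 0 with 11: 0 XOR 11 = 11
Nim-value = 11

11


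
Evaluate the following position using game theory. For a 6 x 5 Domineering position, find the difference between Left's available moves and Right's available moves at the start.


Board is 6 x 5 (rows x cols).
Left (vertical) placements: (rows-1) * cols = 5 * 5 = 25
Right (horizontal) placements: rows * (cols-1) = 6 * 4 = 24
Advantage = Left - Right = 25 - 24 = 1

1


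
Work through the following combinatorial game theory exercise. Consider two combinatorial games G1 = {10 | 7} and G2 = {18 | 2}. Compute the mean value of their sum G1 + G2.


G1 = {10 | 7}, G2 = {18 | 2}
Each is a switch {a | b} with numbers a > b; its mean value is (a + b)/2, and mean value is additive over game sums: m(G1 + G2) = m(G1) + m(G2).
Mean of G1 = (10 + (7))/2 = 17/2 = 17/2
Mean of G2 = (18 + (2))/2 = 20/2 = 10
Mean of G1 + G2 = 17/2 + 10 = 37/2

37/2


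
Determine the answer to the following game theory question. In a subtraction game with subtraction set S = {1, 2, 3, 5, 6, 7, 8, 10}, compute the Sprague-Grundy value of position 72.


The subtraction set is S = {1, 2, 3, 5, 6, 7, 8, 10}.
G(k) = mex{ G(k - s) : s in S, s <= k }. We compute iteratively: G(0) = 0.
G(1) = mex({0}) = 1
G(2) = mex({0, 1}) = 2
G(3) = mex({0, 1, 2}) = 3
G(4) = mex({1, 2, 3}) = 0
G(5) = mex({0, 2, 3}) = 1
G(6) = mex({0, 1, 3}) = 2
G(7) = mex({0, 1, 2}) = 3
G(8) = mex({0, 1, 2, 3}) = 4
G(9) = mex({0, 1, 2, 3, 4}) = 5
G(10) = mex({0, 1, 2, 3, 4, 5}) = 6
G(11) = mex({0, 1, 2, 3, 4, 5, 6}) = 7
G(12) = mex({0, 1, 2, 3, 5, 6, 7}) = 4
G(13) = mex({1, 2, 3, 4, 6, 7}) = 0
G(14) = mex({0, 2, 3, 4, 5, 7}) = 1
G(15) = mex({0, 1, 3, 4, 5, 6}) = 2
G(16) = mex({0, 1, 2, 4, 5, 6, 7}) = 3
G(17) = mex({1, 2, 3, 4, 5, 6, 7}) = 0
G(18) = mex({0, 2, 3, 4, 6, 7}) = 1
G(19) = mex({0, 1, 3, 4, 5, 7}) = 2
G(20) = mex({0, 1, 2, 4, 6}) = 3
G(21) = mex({0, 1, 2, 3, 7}) = 4
G(22) = mex({0, 1, 2, 3, 4}) = 5
Observe that G(13)..G(22) = 0, 1, 2, 3, 0, 1, 2, 3, 4, 5 repeats G(0)..G(9) = 0, 1, 2, 3, 0, 1, 2, 3, 4, 5.
For k >= max(S) = 10, G(k) is determined by the previous 10 values G(k-10)..G(k-1); a window of 10 consecutive values has recurred shifted by 13, so by induction G(k + 13) = G(k) for all k >= 0: the sequence is periodic from the start with period 13.
One period: G(0..12) = 0, 1, 2, 3, 0, 1, 2, 3, 4, 5, 6, 7, 4.
72 mod 13 = 7, so G(72) = G(7) = 3.

3


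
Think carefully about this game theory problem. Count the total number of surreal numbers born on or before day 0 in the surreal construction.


Day 0: {|} = 0 is born. Count = 1.
Day n: the number of surreal numbers born by day n is 2^(n+1) - 1.
By day 0: 2^1 - 1 = 1
By day 0: 1 surreal numbers.

1


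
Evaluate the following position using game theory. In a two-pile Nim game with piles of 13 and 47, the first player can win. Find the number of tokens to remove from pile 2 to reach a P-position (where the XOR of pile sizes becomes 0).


Piles: 13 and 47
Current XOR: 13 XOR 47 = 34 (non-zero, so this is an N-position).
To make the XOR zero, we need to find a move that balances the piles.
For pile 2 (size 47): target = 47 XOR 34 = 13
We reduce pile 2 from 47 to 13.
Tokens removed: 47 - 13 = 34
Verification: 13 XOR 13 = 0

34


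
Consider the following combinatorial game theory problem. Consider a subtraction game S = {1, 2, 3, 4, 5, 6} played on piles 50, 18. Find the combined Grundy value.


Subtraction set: {1, 2, 3, 4, 5, 6}
For this subtraction set, G(n) = n mod 7 (period = max + 1 = 7).
Pile 1 (size 50): G(50) = 50 mod 7 = 1
Pile 2 (size 18): G(18) = 18 mod 7 = 4
Total Grundy value = XOR of all: 1 XOR 4 = 5

5


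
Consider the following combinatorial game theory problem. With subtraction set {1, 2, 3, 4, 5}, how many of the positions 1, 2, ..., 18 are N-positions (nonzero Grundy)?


Subtraction set S = {1, 2, 3, 4, 5}, so G(n) = n mod 6.
G(n) = 0 when n is a multiple of 6.
Multiples of 6 in [1, 18]: 3
N-positions (nonzero Grundy) = 18 - 3 = 15

15


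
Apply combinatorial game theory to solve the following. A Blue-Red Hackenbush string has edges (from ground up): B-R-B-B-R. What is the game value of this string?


Edges (from ground): B-R-B-B-R
By Berlekamp's sign-expansion rule, a Blue-Red Hackenbush stalk has the value of the surreal number whose sign sequence is the edge sequence with B -> + and R -> -.
Sign sequence: +-++-
Trace the sign expansion in the surreal number tree, starting from 0:
Edge 1: B (sign +) -> bounds (0, +inf), value = 1
Edge 2: R (sign -) -> bounds (0, 1), value = 1/2
Edge 3: B (sign +) -> bounds (1/2, 1), value = 3/4
Edge 4: B (sign +) -> bounds (3/4, 1), value = 7/8
Edge 5: R (sign -) -> bounds (3/4, 7/8), value = 13/16
Game value = 13/16

13/16


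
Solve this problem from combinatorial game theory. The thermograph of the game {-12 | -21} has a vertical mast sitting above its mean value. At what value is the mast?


Game = {-12 | -21}, a switch {a | b} with numbers a > b.
Its thermograph has left wall a - t and right wall b + t, which meet at t = (a - b)/2, where both equal (a + b)/2. So the mast (mean value) is at (a + b)/2.
Mean = (-12 + (-21))/2 = -33/2 = -33/2

-33/2


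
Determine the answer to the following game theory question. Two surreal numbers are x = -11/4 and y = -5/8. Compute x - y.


x = -11/4, y = -5/8
Converting to common denominator: 8
x = -22/8, y = -5/8
x - y = -11/4 - -5/8 = -17/8

-17/8


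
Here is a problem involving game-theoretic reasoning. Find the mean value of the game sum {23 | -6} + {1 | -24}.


G1 = {23 | -6}, G2 = {1 | -24}
Each is a switch {a | b} with numbers a > b; its mean value is (a + b)/2, and mean value is additive over game sums: m(G1 + G2) = m(G1) + m(G2).
Mean of G1 = (23 + (-6))/2 = 17/2 = 17/2
Mean of G2 = (1 + (-24))/2 = -23/2 = -23/2
Mean of G1 + G2 = 17/2 + -23/2 = -3

-3


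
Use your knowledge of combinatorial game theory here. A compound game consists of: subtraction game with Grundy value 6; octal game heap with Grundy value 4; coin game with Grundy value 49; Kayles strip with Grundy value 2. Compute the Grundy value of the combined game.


By the Sprague-Grundy theorem, the Grundy value of a sum of games is the XOR of individual Grundy values.
subtraction game: Grundy value = 6. Running XOR: 0 XOR 6 = 6
octal game heap: Grundy value = 4. Running XOR: 6 XOR 4 = 2
coin game: Grundy value = 49. Running XOR: 2 XOR 49 = 51
Kayles strip: Grundy value = 2. Running XOR: 51 XOR 2 = 49
The combined Grundy value is 49.

49


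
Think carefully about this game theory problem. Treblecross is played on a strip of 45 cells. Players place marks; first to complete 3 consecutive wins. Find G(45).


Treblecross: place X on empty cells; 3-in-a-row wins.
Playing within two cells of an existing X lets the opponent win at once, so sensible play treats the cells i-2..i+2 around each X as dead. The player left with no safe cell loses, so this is a normal-play take-away game on strips of safe cells.
Placing X at cell i (0-indexed) of a strip of k safe cells leaves independent strips of sizes max(0, i-2) and max(0, k-i-3). Hence G(k) = mex{ G(max(0,i-2)) XOR G(max(0,k-i-3)) : 0 <= i < k }, with G(0) = 0.
G(1): splits (0,0):0^0=0 -> mex({0}) = 1
G(2): splits (0,0):0^0=0 -> mex({0}) = 1
G(3): splits (0,0):0^0=0 -> mex({0}) = 1
G(4): splits (0,1):0^1=1 (0,0):0^0=0 -> mex({0, 1}) = 2
G(5): splits (0,2):0^1=1 (0,1):0^1=1 (0,0):0^0=0 -> mex({0, 1}) = 2
G(6) = mex({1}) = 0
G(7) = mex({0, 1, 2}) = 3
G(8) = mex({0, 1, 2}) = 3
G(9) = mex({0, 2}) = 1
G(10) = mex({0, 2, 3}) = 1
G(11) = mex({0, 3}) = 1
G(12) = mex({1, 3}) = 0
G(13) = mex({0, 1, 2, 3}) = 4
G(14) = mex({0, 1, 2}) = 3
G(15) = mex({0, 1, 2}) = 3
G(16) = mex({0, 1, 2, 4}) = 3
G(17) = mex({0, 1, 3, 4}) = 2
G(18) = mex({0, 1, 3, 4}) = 2
G(19) = mex({0, 1, 3, 5}) = 2
G(20) = mex({0, 1, 2, 3, 5}) = 4
G(21) = mex({0, 1, 2, 3, 5}) = 4
G(22) = mex({1, 2, 6}) = 0
G(23) = mex({0, 1, 2, 3, 4, 6}) = 5
G(24) = mex({0, 1, 2, 3, 4}) = 5
G(25) = mex({0, 1, 3, 4, 7}) = 2
G(26) = mex({0, 1, 3, 4, 5, 7}) = 2
G(27) = mex({0, 1, 3, 5}) = 2
G(28) = mex({0, 1, 2, 5}) = 3
G(29) = mex({0, 1, 2, 4, 5, 6}) = 3
G(30) = mex({1, 2, 4, 6}) = 0
G(31) = mex({0, 1, 2, 3, 4, 6}) = 5
G(32) = mex({1, 2, 3, 4, 7}) = 0
G(33) = mex({0, 3, 7}) = 1
G(34) = mex({0, 2, 3, 5, 7}) = 1
G(35) = mex({0, 2, 3, 5, 6}) = 1
G(36) = mex({0, 1, 2, 5, 6}) = 3
G(37) = mex({0, 1, 2, 4, 5, 6}) = 3
G(38) = mex({0, 1, 2, 4}) = 3
G(39) = mex({0, 1, 2, 3, 4, 7}) = 5
G(40) = mex({0, 1, 2, 3, 4, 5, 7}) = 6
G(41) = mex({0, 1, 2, 3, 5, 7}) = 4
G(42) = mex({0, 1, 2, 3, 5, 6, 7}) = 4
G(43) = mex({0, 2, 3, 5, 6}) = 1
G(44) = mex({1, 2, 3, 4, 5, 6}) = 0
G(45) = mex({0, 1, 2, 3, 4, 6, 7}) = 5
Therefore G(45) = 5.

5


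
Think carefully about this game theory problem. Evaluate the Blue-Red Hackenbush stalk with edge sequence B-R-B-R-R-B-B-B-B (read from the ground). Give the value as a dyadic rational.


Edges (from ground): B-R-B-R-R-B-B-B-B
By Berlekamp's sign-expansion rule, a Blue-Red Hackenbush stalk has the value of the surreal number whose sign sequence is the edge sequence with B -> + and R -> -.
Sign sequence: +-+--++++
Trace the sign expansion in the surreal number tree, starting from 0:
Edge 1: B (sign +) -> bounds (0, +inf), value = 1
Edge 2: R (sign -) -> bounds (0, 1), value = 1/2
Edge 3: B (sign +) -> bounds (1/2, 1), value = 3/4
Edge 4: R (sign -) -> bounds (1/2, 3/4), value = 5/8
Edge 5: R (sign -) -> bounds (1/2, 5/8), value = 9/16
Edge 6: B (sign +) -> bounds (9/16, 5/8), value = 19/32
Edge 7: B (sign +) -> bounds (19/32, 5/8), value = 39/64
Edge 8: B (sign +) -> bounds (39/64, 5/8), value = 79/128
Edge 9: B (sign +) -> bounds (79/128, 5/8), value = 159/256
Game value = 159/256

159/256


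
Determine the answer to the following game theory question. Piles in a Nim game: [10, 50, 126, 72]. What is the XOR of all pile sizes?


We need the XOR (exclusive or) of all pile sizes.
After XOR-ing pile 1 (size 10): 0 XOR 10 = 10
After XOR-ing pile 2 (size 50): 10 XOR 50 = 56
After XOR-ing pile 3 (size 126): 56 XOR 126 = 70
After XOR-ing pile 4 (size 72): 70 XOR 72 = 14
The Nim-value of this position is 14.

14


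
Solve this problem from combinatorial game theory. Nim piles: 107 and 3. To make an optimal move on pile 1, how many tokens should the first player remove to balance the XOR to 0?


Piles: 107 and 3
Current XOR: 107 XOR 3 = 104 (non-zero, so this is an N-position).
To make the XOR zero, we need to find a move that balances the piles.
For pile 1 (size 107): target = 107 XOR 104 = 3
We reduce pile 1 from 107 to 3.
Tokens removed: 107 - 3 = 104
Verification: 3 XOR 3 = 0

104


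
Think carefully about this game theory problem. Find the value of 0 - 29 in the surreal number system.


x = 0, y = 29
x - y = 0 - 29 = -29

-29


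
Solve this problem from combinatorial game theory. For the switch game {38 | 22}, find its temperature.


The game is {38 | 22}, a switch {a | b} with numbers a > b.
Cooling {a | b} by t gives {a - t | b + t}, which stops being hot when a - t = b + t, i.e. at t = (a - b)/2. So the temperature of a switch is (a - b)/2.
Temperature = (Left option - Right option) / 2
= (38 - (22)) / 2
= 16 / 2
= 8

8


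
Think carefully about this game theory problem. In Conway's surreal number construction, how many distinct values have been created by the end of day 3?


Day 0: {|} = 0 is born. Count = 1.
Day n: the number of surreal numbers born by day n is 2^(n+1) - 1.
By day 0: 2^1 - 1 = 1
By day 1: 2^2 - 1 = 3
By day 2: 2^3 - 1 = 7
By day 3: 2^4 - 1 = 15
By day 3: 15 surreal numbers.

15


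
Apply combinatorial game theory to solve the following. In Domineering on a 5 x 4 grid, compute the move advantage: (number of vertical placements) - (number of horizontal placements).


Board is 5 x 4 (rows x cols).
Left (vertical) placements: (rows-1) * cols = 4 * 4 = 16
Right (horizontal) placements: rows * (cols-1) = 5 * 3 = 15
Advantage = Left - Right = 16 - 15 = 1

1


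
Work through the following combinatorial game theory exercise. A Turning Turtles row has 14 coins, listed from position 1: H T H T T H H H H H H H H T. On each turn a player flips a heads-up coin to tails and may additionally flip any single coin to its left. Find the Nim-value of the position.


Coins: H T H T T H H H H H H H H T
Key fact: a single head at position k behaves exactly like a Nim heap of size k (turning it to T and optionally flipping a coin at j < k corresponds to moving the heap from k to j, or to 0), and heads combine as a disjunctive sum (two heads at the same place would cancel, matching j XOR j = 0). So the Nim-value is the XOR of the 1-indexed positions of the heads.
Face-up positions (1-indexed): [1, 3, 6, 7, 8, 9, 10, 11, 12, 13]
XOR 0 with 1: 0 XOR 1 = 1
XOR 1 with 3: 1 XOR 3 = 2
XOR 2 with 6: 2 XOR 6 = 4
XOR 4 with 7: 4 XOR 7 = 3
XOR 3 with 8: 3 XOR 8 = 11
XOR 11 with 9: 11 XOR 9 = 2
XOR 2 with 10: 2 XOR 10 = 8
XOR 8 with 11: 8 XOR 11 = 3
XOR 3 with 12: 3 XOR 12 = 15
XOR 15 with 13: 15 XOR 13 = 2
Nim-value = 2

2


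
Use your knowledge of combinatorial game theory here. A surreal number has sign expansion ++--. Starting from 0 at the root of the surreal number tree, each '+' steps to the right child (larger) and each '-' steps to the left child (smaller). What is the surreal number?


Sign expansion: ++--
Rule: track bounds (lo, hi), initially (-inf, +inf). On '+', the current value becomes lo and we move to the simplest number in (value, hi): value + 1 if hi = +inf, otherwise the midpoint (value + hi)/2. On '-', the current value becomes hi and we move to value - 1 if lo = -inf, otherwise the midpoint (lo + value)/2.
Start at 0.
Step 1: sign = +, move right. Bounds: (0, +inf). Value = 1
Step 2: sign = +, move right. Bounds: (1, +inf). Value = 2
Step 3: sign = -, move left. Bounds: (1, 2). Value = 3/2
Step 4: sign = -, move left. Bounds: (1, 3/2). Value = 5/4
The surreal number with sign expansion ++-- is 5/4.

5/4


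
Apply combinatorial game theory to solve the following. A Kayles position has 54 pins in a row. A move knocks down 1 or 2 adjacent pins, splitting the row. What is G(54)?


Kayles: a move removes 1 or 2 adjacent pins from a contiguous row.
Removing pins from a row of k leaves two independent rows (a, b) with a + b = k - 1 (one pin) or a + b = k - 2 (two pins); an end removal gives a = 0.
By Sprague-Grundy, G(k) = mex{ G(a) XOR G(b) } over all these splits. G(0) = 0.
G(1): splits (0,0):0^0=0 -> mex({0}) = 1
G(2): splits (0,1):0^1=1 (0,0):0^0=0 -> mex({0, 1}) = 2
G(3): splits (0,2):0^2=2 (1,1):1^1=0 (0,1):0^1=1 -> mex({0, 1, 2}) = 3
G(4): splits (0,3):0^3=3 (1,2):1^2=3 (0,2):0^2=2 (1,1):1^1=0 -> mex({0, 2, 3}) = 1
G(5): splits (0,4):0^1=1 (1,3):1^3=2 (2,2):2^2=0 (0,3):0^3=3 (1,2):1^2=3 -> mex({0, 1, 2, 3}) = 4
G(6) = mex({0, 1, 2, 4}) = 3
G(7) = mex({0, 1, 3, 4, 5}) = 2
G(8) = mex({0, 2, 3, 5, 6}) = 1
G(9) = mex({0, 1, 2, 3, 6, 7}) = 4
G(10) = mex({0, 1, 3, 4, 5, 7}) = 2
G(11) = mex({0, 1, 2, 3, 4, 5}) = 6
G(12) = mex({0, 1, 2, 3, 5, 6, 7}) = 4
G(13) = mex({0, 2, 3, 4, 6, 7}) = 1
G(14) = mex({0, 1, 4, 5, 6, 7}) = 2
G(15) = mex({0, 1, 2, 3, 4, 5, 6}) = 7
G(16) = mex({0, 2, 3, 5, 6, 7}) = 1
G(17) = mex({0, 1, 2, 3, 5, 6, 7}) = 4
G(18) = mex({0, 1, 2, 4, 5, 6}) = 3
G(19) = mex({0, 1, 3, 4, 5, 7}) = 2
G(20) = mex({0, 2, 3, 4, 5, 6, 7}) = 1
G(21) = mex({0, 1, 2, 3, 5, 6, 7}) = 4
G(22) = mex({0, 1, 2, 3, 4, 5, 7}) = 6
G(23) = mex({0, 1, 2, 3, 4, 5, 6}) = 7
G(24) = mex({0, 1, 2, 3, 5, 6, 7}) = 4
G(25) = mex({0, 2, 3, 4, 6, 7}) = 1
G(26) = mex({0, 1, 3, 4, 5, 6, 7}) = 2
G(27) = mex({0, 1, 2, 3, 4, 5, 6, 7}) = 8
G(28) = mex({0, 1, 2, 3, 4, 6, 7, 8}) = 5
G(29) = mex({0, 1, 2, 3, 5, 6, 7, 8, 9}) = 4
G(30) = mex({0, 1, 2, 3, 4, 5, 6, 9, 10}) = 7
G(31) = mex({0, 1, 3, 4, 5, 7, 10, 11}) = 2
G(32) = mex({0, 2, 3, 4, 5, 6, 7, 9, 11}) = 1
G(33) = mex({0, 1, 2, 3, 4, 5, 6, 7, 9, 12}) = 8
G(34) = mex({0, 1, 2, 3, 4, 5, 7, 8, 11, 12}) = 6
G(35) = mex({0, 1, 2, 3, 4, 5, 6, 8, 9, 10, 11}) = 7
G(36) = mex({0, 1, 2, 3, 5, 6, 7, 9, 10}) = 4
G(37) = mex({0, 2, 3, 4, 6, 7, 9, 10, 11, 12}) = 1
G(38) = mex({0, 1, 3, 4, 5, 6, 7, 9, 10, 11, 12}) = 2
G(39) = mex({0, 1, 2, 4, 5, 6, 7, 9, 10, 12, 14}) = 3
G(40) = mex({0, 2, 3, 4, 6, 7, 11, 12, 14}) = 1
G(41) = mex({0, 1, 2, 3, 5, 6, 7, 9, 10, 11, 12}) = 4
G(42) = mex({0, 1, 2, 3, 4, 5, 6, 9, 10}) = 7
G(43) = mex({0, 1, 3, 4, 5, 7, 9, 10, 12, 15}) = 2
G(44) = mex({0, 2, 3, 4, 5, 6, 7, 9, 10, 12, 15}) = 1
G(45) = mex({0, 1, 2, 3, 4, 5, 6, 7, 9, 10, 12, 14}) = 8
G(46) = mex({0, 1, 3, 4, 5, 7, 8, 11, 12, 14}) = 2
G(47) = mex({0, 1, 2, 3, 4, 5, 6, 8, 9, 10, 11, 12}) = 7
G(48) = mex({0, 1, 2, 3, 5, 6, 7, 9, 10}) = 4
G(49) = mex({0, 2, 3, 4, 6, 7, 9, 10, 11, 12, 15}) = 1
G(50) = mex({0, 1, 4, 5, 6, 7, 9, 11, 12, 14, 15}) = 2
G(51) = mex({0, 1, 2, 3, 4, 5, 6, 7, 9, 12, 14, 15}) = 8
G(52) = mex({0, 2, 3, 4, 5, 6, 7, 8, 11, 12, 15}) = 1
G(53) = mex({0, 1, 2, 3, 5, 6, 7, 8, 9, 10, 11, 12}) = 4
G(54) = mex({0, 1, 2, 3, 4, 5, 6, 9, 10}) = 7
Therefore G(54) = 7.

7


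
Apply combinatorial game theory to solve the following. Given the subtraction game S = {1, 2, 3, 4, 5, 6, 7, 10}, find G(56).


The subtraction set is S = {1, 2, 3, 4, 5, 6, 7, 10}.
G(k) = mex{ G(k - s) : s in S, s <= k }. We compute iteratively: G(0) = 0.
G(1) = mex({0}) = 1
G(2) = mex({0, 1}) = 2
G(3) = mex({0, 1, 2}) = 3
G(4) = mex({0, 1, 2, 3}) = 4
G(5) = mex({0, 1, 2, 3, 4}) = 5
G(6) = mex({0, 1, 2, 3, 4, 5}) = 6
G(7) = mex({0, 1, 2, 3, 4, 5, 6}) = 7
G(8) = mex({1, 2, 3, 4, 5, 6, 7}) = 0
G(9) = mex({0, 2, 3, 4, 5, 6, 7}) = 1
G(10) = mex({0, 1, 3, 4, 5, 6, 7}) = 2
G(11) = mex({0, 1, 2, 4, 5, 6, 7}) = 3
G(12) = mex({0, 1, 2, 3, 5, 6, 7}) = 4
G(13) = mex({0, 1, 2, 3, 4, 6, 7}) = 5
G(14) = mex({0, 1, 2, 3, 4, 5, 7}) = 6
G(15) = mex({0, 1, 2, 3, 4, 5, 6}) = 7
G(16) = mex({1, 2, 3, 4, 5, 6, 7}) = 0
G(17) = mex({0, 2, 3, 4, 5, 6, 7}) = 1
Observe that G(8)..G(17) = 0, 1, 2, 3, 4, 5, 6, 7, 0, 1 repeats G(0)..G(9) = 0, 1, 2, 3, 4, 5, 6, 7, 0, 1.
For k >= max(S) = 10, G(k) is determined by the previous 10 values G(k-10)..G(k-1); a window of 10 consecutive values has recurred shifted by 8, so by induction G(k + 8) = G(k) for all k >= 0: the sequence is periodic from the start with period 8.
One period: G(0..7) = 0, 1, 2, 3, 4, 5, 6, 7.
56 mod 8 = 0, so G(56) = G(0) = 0.

0


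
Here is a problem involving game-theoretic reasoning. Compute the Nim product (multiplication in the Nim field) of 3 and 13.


Nim multiplication is bilinear over XOR: (u XOR v) * w = (u*w) XOR (v*w).
So we split each operand into its bit components and XOR the pairwise Nim products.
3 = 1 + 2 (as XOR of powers of 2).
13 = 1 + 4 + 8 (as XOR of powers of 2).
Using the standard Nim-product table on single bits:
  2*2 = 3,   2*4 = 8,   2*8 = 12,
  4*4 = 6,   4*8 = 11,  8*8 = 13,
and  1*x = x (identity), k*l = l*k (commutative).
Pairwise Nim products:
  1 * 1 = 1
  1 * 4 = 4
  1 * 8 = 8
  2 * 1 = 2
  2 * 4 = 8
  2 * 8 = 12
XOR them: 1 XOR 4 XOR 8 XOR 2 XOR 8 XOR 12 = 11.
Result: 3 * 13 = 11 (in Nim).

11


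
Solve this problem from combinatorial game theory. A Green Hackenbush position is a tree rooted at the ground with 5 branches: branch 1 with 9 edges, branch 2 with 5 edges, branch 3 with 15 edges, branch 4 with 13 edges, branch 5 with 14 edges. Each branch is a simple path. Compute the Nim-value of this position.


The tree has 5 branches from the ground vertex.
In Green Hackenbush, the Nim-value of a simple path of length k is k.
Branch 1: length 9, Nim-value = 9
Branch 2: length 5, Nim-value = 5
Branch 3: length 15, Nim-value = 15
Branch 4: length 13, Nim-value = 13
Branch 5: length 14, Nim-value = 14
Total Nim-value = XOR of all branch values:
0 XOR 9 = 9
9 XOR 5 = 12
12 XOR 15 = 3
3 XOR 13 = 14
14 XOR 14 = 0
Nim-value of the tree = 0

0


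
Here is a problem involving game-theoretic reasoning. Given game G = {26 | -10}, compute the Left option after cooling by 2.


Original game: {26 | -10} (a switch {a | b} with a > b).
Cooling by t (for t below the temperature (a - b)/2 = 18) taxes each move by t: {a | b} cooled by t is {a - t | b + t}.
Cooling amount: t = 2
Cooled Left option: 26 - 2 = 24
Cooled Right option: -10 + 2 = -8
Cooled game: {24 | -8}
Left option = 24

24


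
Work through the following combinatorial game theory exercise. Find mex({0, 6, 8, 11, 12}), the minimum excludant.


Set = {0, 6, 8, 11, 12}
0 is in the set.
1 is NOT in the set. This is the mex.
mex = 1

1


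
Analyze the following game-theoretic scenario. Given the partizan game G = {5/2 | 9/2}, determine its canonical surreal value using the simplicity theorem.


Left options: {5/2}, max = 5/2
Right options: {9/2}, min = 9/2
All options are numbers and max(Left) < min(Right), so by the simplicity theorem the value is the simplest (earliest-born) number strictly between 5/2 and 9/2.
Integers 3 through 4 all lie strictly between 5/2 and 9/2.
Among integers, the simplest (lowest birthday = smallest |n|; 0 is born on day 0, +-n on day n) is 3.
No non-integer in the interval can be simpler: if x is a non-integer in the interval, then floor(x) or ceil(x) also lies in the interval (the interval contains an integer), and both are proper prefixes of x's sign expansion, i.e. born earlier. So the game value is 3.
Game value = 3

3


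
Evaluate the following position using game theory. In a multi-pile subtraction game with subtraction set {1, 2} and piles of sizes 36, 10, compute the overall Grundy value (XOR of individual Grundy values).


Subtraction set: {1, 2}
For this subtraction set, G(n) = n mod 3 (period = max + 1 = 3).
Pile 1 (size 36): G(36) = 36 mod 3 = 0
Pile 2 (size 10): G(10) = 10 mod 3 = 1
Total Grundy value = XOR of all: 0 XOR 1 = 1

1


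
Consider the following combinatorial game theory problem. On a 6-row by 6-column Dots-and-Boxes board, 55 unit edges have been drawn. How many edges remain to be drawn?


Grid: 6 x 6 boxes, i.e. 7 rows and 7 columns of dots.
Horizontal edges: (rows + 1) * cols = 7 * 6 = 42
Vertical edges: rows * (cols + 1) = 6 * 7 = 42
Total edges: 42 + 42 = 84
Edges drawn: 55
Remaining: 84 - 55 = 29

29


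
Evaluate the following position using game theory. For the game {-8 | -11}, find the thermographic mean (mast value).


Game = {-8 | -11}, a switch {a | b} with numbers a > b.
Its thermograph has left wall a - t and right wall b + t, which meet at t = (a - b)/2, where both equal (a + b)/2. So the mast (mean value) is at (a + b)/2.
Mean = (-8 + (-11))/2 = -19/2 = -19/2

-19/2


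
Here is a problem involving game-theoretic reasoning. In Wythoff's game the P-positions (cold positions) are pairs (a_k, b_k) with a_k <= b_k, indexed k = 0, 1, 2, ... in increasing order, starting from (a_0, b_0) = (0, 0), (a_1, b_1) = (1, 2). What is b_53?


By Wythoff's theorem, a_k = floor(k * phi) and b_k = floor(k * phi^2) = a_k + k, where phi = (1 + sqrt(5))/2 is the golden ratio.
phi = (1 + sqrt(5))/2 = 1.618034
phi^2 = phi + 1 = 2.618034
k = 53
k * phi^2 = 53 * 2.618034 = 138.755801
b_53 = floor(k * phi^2) = 138 (check: a_53 + k = 85 + 53 = 138)

138


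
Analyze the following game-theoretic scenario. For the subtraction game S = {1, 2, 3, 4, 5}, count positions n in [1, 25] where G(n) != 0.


Subtraction set S = {1, 2, 3, 4, 5}, so G(n) = n mod 6.
G(n) = 0 when n is a multiple of 6.
Multiples of 6 in [1, 25]: 4
N-positions (nonzero Grundy) = 25 - 4 = 21

21


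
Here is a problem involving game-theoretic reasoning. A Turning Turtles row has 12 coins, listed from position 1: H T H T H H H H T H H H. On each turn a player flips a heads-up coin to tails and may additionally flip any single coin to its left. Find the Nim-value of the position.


Coins: H T H T H H H H T H H H
Key fact: a single head at position k behaves exactly like a Nim heap of size k (turning it to T and optionally flipping a coin at j < k corresponds to moving the heap from k to j, or to 0), and heads combine as a disjunctive sum (two heads at the same place would cancel, matching j XOR j = 0). So the Nim-value is the XOR of the 1-indexed positions of the heads.
Face-up positions (1-indexed): [1, 3, 5, 6, 7, 8, 10, 11, 12]
XOR 0 with 1: 0 XOR 1 = 1
XOR 1 with 3: 1 XOR 3 = 2
XOR 2 with 5: 2 XOR 5 = 7
XOR 7 with 6: 7 XOR 6 = 1
XOR 1 with 7: 1 XOR 7 = 6
XOR 6 with 8: 6 XOR 8 = 14
XOR 14 with 10: 14 XOR 10 = 4
XOR 4 with 11: 4 XOR 11 = 15
XOR 15 with 12: 15 XOR 12 = 3
Nim-value = 3

3


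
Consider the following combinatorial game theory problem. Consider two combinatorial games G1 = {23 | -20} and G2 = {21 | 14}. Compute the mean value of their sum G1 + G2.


G1 = {23 | -20}, G2 = {21 | 14}
Each is a switch {a | b} with numbers a > b; its mean value is (a + b)/2, and mean value is additive over game sums: m(G1 + G2) = m(G1) + m(G2).
Mean of G1 = (23 + (-20))/2 = 3/2 = 3/2
Mean of G2 = (21 + (14))/2 = 35/2 = 35/2
Mean of G1 + G2 = 3/2 + 35/2 = 19

19


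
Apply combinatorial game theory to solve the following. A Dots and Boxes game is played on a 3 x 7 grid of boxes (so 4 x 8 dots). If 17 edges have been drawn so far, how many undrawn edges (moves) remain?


Grid: 3 x 7 boxes, i.e. 4 rows and 8 columns of dots.
Horizontal edges: (rows + 1) * cols = 4 * 7 = 28
Vertical edges: rows * (cols + 1) = 3 * 8 = 24
Total edges: 28 + 24 = 52
Edges drawn: 17
Remaining: 52 - 17 = 35

35


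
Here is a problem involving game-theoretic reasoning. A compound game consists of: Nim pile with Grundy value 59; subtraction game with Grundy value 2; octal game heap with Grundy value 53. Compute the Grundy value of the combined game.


By the Sprague-Grundy theorem, the Grundy value of a sum of games is the XOR of individual Grundy values.
Nim pile: Grundy value = 59. Running XOR: 0 XOR 59 = 59
subtraction game: Grundy value = 2. Running XOR: 59 XOR 2 = 57
octal game heap: Grundy value = 53. Running XOR: 57 XOR 53 = 12
The combined Grundy value is 12.

12


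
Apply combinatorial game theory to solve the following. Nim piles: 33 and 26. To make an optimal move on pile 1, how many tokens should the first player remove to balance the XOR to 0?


Piles: 33 and 26
Current XOR: 33 XOR 26 = 59 (non-zero, so this is an N-position).
To make the XOR zero, we need to find a move that balances the piles.
For pile 1 (size 33): target = 33 XOR 59 = 26
We reduce pile 1 from 33 to 26.
Tokens removed: 33 - 26 = 7
Verification: 26 XOR 26 = 0

7


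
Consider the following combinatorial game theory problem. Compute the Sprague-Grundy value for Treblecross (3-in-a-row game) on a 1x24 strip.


Treblecross: place X on empty cells; 3-in-a-row wins.
Playing within two cells of an existing X lets the opponent win at once, so sensible play treats the cells i-2..i+2 around each X as dead. The player left with no safe cell loses, so this is a normal-play take-away game on strips of safe cells.
Placing X at cell i (0-indexed) of a strip of k safe cells leaves independent strips of sizes max(0, i-2) and max(0, k-i-3). Hence G(k) = mex{ G(max(0,i-2)) XOR G(max(0,k-i-3)) : 0 <= i < k }, with G(0) = 0.
G(1): splits (0,0):0^0=0 -> mex({0}) = 1
G(2): splits (0,0):0^0=0 -> mex({0}) = 1
G(3): splits (0,0):0^0=0 -> mex({0}) = 1
G(4): splits (0,1):0^1=1 (0,0):0^0=0 -> mex({0, 1}) = 2
G(5): splits (0,2):0^1=1 (0,1):0^1=1 (0,0):0^0=0 -> mex({0, 1}) = 2
G(6) = mex({1}) = 0
G(7) = mex({0, 1, 2}) = 3
G(8) = mex({0, 1, 2}) = 3
G(9) = mex({0, 2}) = 1
G(10) = mex({0, 2, 3}) = 1
G(11) = mex({0, 3}) = 1
G(12) = mex({1, 3}) = 0
G(13) = mex({0, 1, 2, 3}) = 4
G(14) = mex({0, 1, 2}) = 3
G(15) = mex({0, 1, 2}) = 3
G(16) = mex({0, 1, 2, 4}) = 3
G(17) = mex({0, 1, 3, 4}) = 2
G(18) = mex({0, 1, 3, 4}) = 2
G(19) = mex({0, 1, 3, 5}) = 2
G(20) = mex({0, 1, 2, 3, 5}) = 4
G(21) = mex({0, 1, 2, 3, 5}) = 4
G(22) = mex({1, 2, 6}) = 0
G(23) = mex({0, 1, 2, 3, 4, 6}) = 5
G(24) = mex({0, 1, 2, 3, 4}) = 5
Therefore G(24) = 5.

5


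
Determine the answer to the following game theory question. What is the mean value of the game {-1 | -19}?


Game = {-1 | -19}, a switch {a | b} with numbers a > b.
Its thermograph has left wall a - t and right wall b + t, which meet at t = (a - b)/2, where both equal (a + b)/2. So the mast (mean value) is at (a + b)/2.
Mean = (-1 + (-19))/2 = -20/2 = -10

-10


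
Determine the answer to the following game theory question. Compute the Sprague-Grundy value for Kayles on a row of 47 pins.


Kayles: a move removes 1 or 2 adjacent pins from a contiguous row.
Removing pins from a row of k leaves two independent rows (a, b) with a + b = k - 1 (one pin) or a + b = k - 2 (two pins); an end removal gives a = 0.
By Sprague-Grundy, G(k) = mex{ G(a) XOR G(b) } over all these splits. G(0) = 0.
G(1): splits (0,0):0^0=0 -> mex({0}) = 1
G(2): splits (0,1):0^1=1 (0,0):0^0=0 -> mex({0, 1}) = 2
G(3): splits (0,2):0^2=2 (1,1):1^1=0 (0,1):0^1=1 -> mex({0, 1, 2}) = 3
G(4): splits (0,3):0^3=3 (1,2):1^2=3 (0,2):0^2=2 (1,1):1^1=0 -> mex({0, 2, 3}) = 1
G(5): splits (0,4):0^1=1 (1,3):1^3=2 (2,2):2^2=0 (0,3):0^3=3 (1,2):1^2=3 -> mex({0, 1, 2, 3}) = 4
G(6) = mex({0, 1, 2, 4}) = 3
G(7) = mex({0, 1, 3, 4, 5}) = 2
G(8) = mex({0, 2, 3, 5, 6}) = 1
G(9) = mex({0, 1, 2, 3, 6, 7}) = 4
G(10) = mex({0, 1, 3, 4, 5, 7}) = 2
G(11) = mex({0, 1, 2, 3, 4, 5}) = 6
G(12) = mex({0, 1, 2, 3, 5, 6, 7}) = 4
G(13) = mex({0, 2, 3, 4, 6, 7}) = 1
G(14) = mex({0, 1, 4, 5, 6, 7}) = 2
G(15) = mex({0, 1, 2, 3, 4, 5, 6}) = 7
G(16) = mex({0, 2, 3, 5, 6, 7}) = 1
G(17) = mex({0, 1, 2, 3, 5, 6, 7}) = 4
G(18) = mex({0, 1, 2, 4, 5, 6}) = 3
G(19) = mex({0, 1, 3, 4, 5, 7}) = 2
G(20) = mex({0, 2, 3, 4, 5, 6, 7}) = 1
G(21) = mex({0, 1, 2, 3, 5, 6, 7}) = 4
G(22) = mex({0, 1, 2, 3, 4, 5, 7}) = 6
G(23) = mex({0, 1, 2, 3, 4, 5, 6}) = 7
G(24) = mex({0, 1, 2, 3, 5, 6, 7}) = 4
G(25) = mex({0, 2, 3, 4, 6, 7}) = 1
G(26) = mex({0, 1, 3, 4, 5, 6, 7}) = 2
G(27) = mex({0, 1, 2, 3, 4, 5, 6, 7}) = 8
G(28) = mex({0, 1, 2, 3, 4, 6, 7, 8}) = 5
G(29) = mex({0, 1, 2, 3, 5, 6, 7, 8, 9}) = 4
G(30) = mex({0, 1, 2, 3, 4, 5, 6, 9, 10}) = 7
G(31) = mex({0, 1, 3, 4, 5, 7, 10, 11}) = 2
G(32) = mex({0, 2, 3, 4, 5, 6, 7, 9, 11}) = 1
G(33) = mex({0, 1, 2, 3, 4, 5, 6, 7, 9, 12}) = 8
G(34) = mex({0, 1, 2, 3, 4, 5, 7, 8, 11, 12}) = 6
G(35) = mex({0, 1, 2, 3, 4, 5, 6, 8, 9, 10, 11}) = 7
G(36) = mex({0, 1, 2, 3, 5, 6, 7, 9, 10}) = 4
G(37) = mex({0, 2, 3, 4, 6, 7, 9, 10, 11, 12}) = 1
G(38) = mex({0, 1, 3, 4, 5, 6, 7, 9, 10, 11, 12}) = 2
G(39) = mex({0, 1, 2, 4, 5, 6, 7, 9, 10, 12, 14}) = 3
G(40) = mex({0, 2, 3, 4, 6, 7, 11, 12, 14}) = 1
G(41) = mex({0, 1, 2, 3, 5, 6, 7, 9, 10, 11, 12}) = 4
G(42) = mex({0, 1, 2, 3, 4, 5, 6, 9, 10}) = 7
G(43) = mex({0, 1, 3, 4, 5, 7, 9, 10, 12, 15}) = 2
G(44) = mex({0, 2, 3, 4, 5, 6, 7, 9, 10, 12, 15}) = 1
G(45) = mex({0, 1, 2, 3, 4, 5, 6, 7, 9, 10, 12, 14}) = 8
G(46) = mex({0, 1, 3, 4, 5, 7, 8, 11, 12, 14}) = 2
G(47) = mex({0, 1, 2, 3, 4, 5, 6, 8, 9, 10, 11, 12}) = 7
Therefore G(47) = 7.

7


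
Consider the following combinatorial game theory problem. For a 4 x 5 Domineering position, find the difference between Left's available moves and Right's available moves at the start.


Board is 4 x 5 (rows x cols).
Left (vertical) placements: (rows-1) * cols = 3 * 5 = 15
Right (horizontal) placements: rows * (cols-1) = 4 * 4 = 16
Advantage = Left - Right = 15 - 16 = -1

-1


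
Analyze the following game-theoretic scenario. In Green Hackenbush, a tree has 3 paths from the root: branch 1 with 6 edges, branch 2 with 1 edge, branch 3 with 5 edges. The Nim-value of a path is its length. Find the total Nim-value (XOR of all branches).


The tree has 3 branches from the ground vertex.
In Green Hackenbush, the Nim-value of a simple path of length k is k.
Branch 1: length 6, Nim-value = 6
Branch 2: length 1, Nim-value = 1
Branch 3: length 5, Nim-value = 5
Total Nim-value = XOR of all branch values:
0 XOR 6 = 6
6 XOR 1 = 7
7 XOR 5 = 2
Nim-value of the tree = 2

2


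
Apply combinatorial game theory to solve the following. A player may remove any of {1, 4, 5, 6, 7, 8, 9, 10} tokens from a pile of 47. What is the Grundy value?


The subtraction set is S = {1, 4, 5, 6, 7, 8, 9, 10}.
G(k) = mex{ G(k - s) : s in S, s <= k }. We compute iteratively: G(0) = 0.
G(1) = mex({0}) = 1
G(2) = mex({1}) = 0
G(3) = mex({0}) = 1
G(4) = mex({0, 1}) = 2
G(5) = mex({0, 1, 2}) = 3
G(6) = mex({0, 1, 3}) = 2
G(7) = mex({0, 1, 2}) = 3
G(8) = mex({0, 1, 2, 3}) = 4
G(9) = mex({0, 1, 2, 3, 4}) = 5
G(10) = mex({0, 1, 2, 3, 5}) = 4
G(11) = mex({0, 1, 2, 3, 4}) = 5
G(12) = mex({0, 1, 2, 3, 4, 5}) = 6
G(13) = mex({1, 2, 3, 4, 5, 6}) = 0
G(14) = mex({0, 2, 3, 4, 5}) = 1
G(15) = mex({1, 2, 3, 4, 5}) = 0
G(16) = mex({0, 2, 3, 4, 5, 6}) = 1
G(17) = mex({0, 1, 3, 4, 5, 6}) = 2
G(18) = mex({0, 1, 2, 4, 5, 6}) = 3
G(19) = mex({0, 1, 3, 4, 5, 6}) = 2
G(20) = mex({0, 1, 2, 4, 5, 6}) = 3
G(21) = mex({0, 1, 2, 3, 5, 6}) = 4
G(22) = mex({0, 1, 2, 3, 4, 6}) = 5
Observe that G(13)..G(22) = 0, 1, 0, 1, 2, 3, 2, 3, 4, 5 repeats G(0)..G(9) = 0, 1, 0, 1, 2, 3, 2, 3, 4, 5.
For k >= max(S) = 10, G(k) is determined by the previous 10 values G(k-10)..G(k-1); a window of 10 consecutive values has recurred shifted by 13, so by induction G(k + 13) = G(k) for all k >= 0: the sequence is periodic from the start with period 13.
One period: G(0..12) = 0, 1, 0, 1, 2, 3, 2, 3, 4, 5, 4, 5, 6.
47 mod 13 = 8, so G(47) = G(8) = 4.

4
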